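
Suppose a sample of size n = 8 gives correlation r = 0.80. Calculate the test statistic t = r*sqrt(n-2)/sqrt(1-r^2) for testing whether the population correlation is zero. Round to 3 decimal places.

t = r·√(n−2) / √(1−r²) with r = 0.80, n = 8
  = 0.80·√6 / √(1 − 0.6400)
  = 0.80·2.449490 / 0.600000
  = 1.959592 / 0.600000 = 3.266

3.266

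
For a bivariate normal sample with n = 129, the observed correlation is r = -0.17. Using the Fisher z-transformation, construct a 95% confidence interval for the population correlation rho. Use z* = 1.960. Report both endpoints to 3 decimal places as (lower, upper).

(-0.333, 0.003)

z_r = atanh(-0.17) = -0.171667;  SE = 1/√(n−3) = 1/√126 = 0.089087
z-limits: -0.171667 ± 1.960·0.089087 = -0.171667 ± 0.174611 = [-0.346278, 0.002944]
ρ-limits: (tanh -0.346278, tanh 0.002944) = (-0.333, 0.003)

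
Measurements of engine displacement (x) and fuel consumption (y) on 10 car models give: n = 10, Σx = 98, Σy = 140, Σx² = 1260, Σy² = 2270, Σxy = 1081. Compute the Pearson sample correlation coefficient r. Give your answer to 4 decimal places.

S_xy = nΣxy − ΣxΣy = 10·1081 − 98·140 = 10810 − 13720 = -2910
S_xx = nΣx² − (Σx)² = 10·1260 − 98² = 12600 − 9604 = 2996
S_yy = nΣy² − (Σy)² = 10·2270 − 140² = 22700 − 19600 = 3100
r = S_xy / √(S_xx·S_yy) = -2910 / √(2996·3100) = -2910 / √9287600 = -2910 / 3047.5564 = -0.9549

-0.9549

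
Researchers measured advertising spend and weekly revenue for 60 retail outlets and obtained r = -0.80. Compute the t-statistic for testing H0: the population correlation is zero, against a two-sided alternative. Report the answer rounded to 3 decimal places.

t = r·√(n−2) / √(1−r²) with r = -0.80, n = 60
  = -0.80·√58 / √(1 − 0.6400)
  = -0.80·7.615773 / 0.600000
  = -6.092618 / 0.600000 = -10.154

-10.154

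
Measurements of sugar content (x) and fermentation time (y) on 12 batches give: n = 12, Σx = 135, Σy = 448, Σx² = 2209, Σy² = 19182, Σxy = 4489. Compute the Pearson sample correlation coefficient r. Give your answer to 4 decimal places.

S_xy = nΣxy − ΣxΣy = 12·4489 − 135·448 = 53868 − 60480 = -6612
S_xx = nΣx² − (Σx)² = 12·2209 − 135² = 26508 − 18225 = 8283
S_yy = nΣy² − (Σy)² = 12·19182 − 448² = 230184 − 200704 = 29480
r = S_xy / √(S_xx·S_yy) = -6612 / √(8283·29480) = -6612 / √244182840 = -6612 / 15626.3508 = -0.4231

-0.4231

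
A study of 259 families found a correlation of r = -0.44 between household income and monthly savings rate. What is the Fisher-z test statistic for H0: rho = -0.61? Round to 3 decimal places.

Fisher z: atanh(-0.44) = -0.472231, atanh(-0.61) = -0.708921
z = (z_r − z_0)·√(n−3) = (-0.472231 − (-0.708921))·√256 = 0.236690 · 16.000000 = 3.787

3.787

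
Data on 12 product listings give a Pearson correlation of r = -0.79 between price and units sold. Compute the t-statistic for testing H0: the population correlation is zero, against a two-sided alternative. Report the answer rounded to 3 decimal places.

1 − r² = 1 − 0.6241 = 0.3759;  √(1−r²) = 0.613107
√(n−2) = √10 = 3.162278
t = r·√(n−2)/√(1−r²) = -0.79 · 3.162278 / 0.613107 = -4.075

-4.075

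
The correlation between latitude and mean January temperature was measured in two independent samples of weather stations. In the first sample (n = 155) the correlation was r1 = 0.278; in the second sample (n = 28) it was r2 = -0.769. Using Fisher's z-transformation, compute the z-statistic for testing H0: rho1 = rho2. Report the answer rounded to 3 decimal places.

z1 = atanh(0.278) = 0.285513,  z2 = atanh(-0.769) = -1.017876
SE = √(1/(n1−3) + 1/(n2−3)) = √(1/152 + 1/25) = √(0.0065789 + 0.0400000) = √0.0465789 = 0.215821
z = (z1 − z2)/SE = (0.285513 − (-1.017876)) / 0.215821 = 1.303389 / 0.215821 = 6.039

6.039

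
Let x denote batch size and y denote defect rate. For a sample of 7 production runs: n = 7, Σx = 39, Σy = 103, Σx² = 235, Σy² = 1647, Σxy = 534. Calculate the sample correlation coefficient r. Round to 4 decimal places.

-0.8260

Numerator: nΣxy − (Σx)(Σy) = 7·534 − (39)(103) = -279
Denominator: √[(nΣx²−(Σx)²)(nΣy²−(Σy)²)]
  nΣx²−(Σx)² = 7·235 − 1521 = 124;  nΣy²−(Σy)² = 7·1647 − 10609 = 920
  √(124·920) = √114080 = 337.7573
r = -279 / 337.7573 = -0.8260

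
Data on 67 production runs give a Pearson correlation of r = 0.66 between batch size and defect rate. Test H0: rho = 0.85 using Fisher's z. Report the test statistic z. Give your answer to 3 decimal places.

Fisher z: atanh(0.66) = 0.792814, atanh(0.85) = 1.256153
z = (z_r − z_0)·√(n−3) = (0.792814 − 1.256153)·√64 = -0.463339 · 8.000000 = -3.707

-3.707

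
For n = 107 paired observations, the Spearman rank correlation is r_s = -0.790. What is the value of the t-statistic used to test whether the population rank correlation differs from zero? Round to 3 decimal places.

-13.203

t = r_s·√(n−2) / √(1−r_s²) with r_s = -0.790, n = 107
  = -0.790·√105 / √(1 − 0.624100)
  = -0.790·10.246951 / 0.613107
  = -8.095091 / 0.613107 = -13.203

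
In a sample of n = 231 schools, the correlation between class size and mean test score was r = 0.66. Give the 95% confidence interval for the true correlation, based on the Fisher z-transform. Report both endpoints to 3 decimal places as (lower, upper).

(0.580, 0.727)

z_r = atanh(0.66) = 0.792814;  SE = 1/√(n−3) = 1/√228 = 0.066227
z-limits: 0.792814 ± 1.960·0.066227 = 0.792814 ± 0.129805 = [0.663009, 0.922619]
ρ-limits: (tanh 0.663009, tanh 0.922619) = (0.580, 0.727)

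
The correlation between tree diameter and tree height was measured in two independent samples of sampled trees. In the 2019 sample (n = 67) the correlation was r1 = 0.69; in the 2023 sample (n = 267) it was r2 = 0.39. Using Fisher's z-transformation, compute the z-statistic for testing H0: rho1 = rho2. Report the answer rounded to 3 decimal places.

3.130

Fisher z-transforms: z1 = atanh(0.69) = 0.847956, z2 = atanh(0.39) = 0.411800; difference d = 0.436156
Var(d) = 1/64 + 1/264 = 0.0156250 + 0.0037879 = 0.0194129
z = d/√Var(d) = 0.436156 / √0.0194129 = 0.436156 / 0.139330 = 3.130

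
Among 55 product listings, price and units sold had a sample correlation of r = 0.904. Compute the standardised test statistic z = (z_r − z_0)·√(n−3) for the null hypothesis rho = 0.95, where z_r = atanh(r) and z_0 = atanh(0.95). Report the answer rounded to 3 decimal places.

z_r = atanh(0.904) = 1.493682,  z_0 = atanh(0.95) = 1.831781
SE = 1/√(n−3) = 1/√52 = 0.138675
z = (z_r − z_0)/SE = (1.493682 − 1.831781) / 0.138675 = -0.338099 / 0.138675 = -2.438

-2.438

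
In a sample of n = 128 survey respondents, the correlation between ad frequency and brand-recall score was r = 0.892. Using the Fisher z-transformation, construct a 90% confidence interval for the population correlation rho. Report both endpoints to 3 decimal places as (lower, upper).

z_r = atanh(0.892) = 1.431629;  SE = 1/√(n−3) = 1/√125 = 0.089443
z-limits: 1.431629 ± 1.645·0.089443 = 1.431629 ± 0.147134 = [1.284495, 1.578763]
ρ-limits: (tanh 1.284495, tanh 1.578763) = (0.858, 0.918)

(0.858, 0.918)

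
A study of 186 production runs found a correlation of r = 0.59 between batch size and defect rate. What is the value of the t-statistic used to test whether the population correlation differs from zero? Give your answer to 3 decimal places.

1 − r² = 1 − 0.3481 = 0.6519;  √(1−r²) = 0.807403
√(n−2) = √184 = 13.564660
t = r·√(n−2)/√(1−r²) = 0.59 · 13.564660 / 0.807403 = 9.912

9.912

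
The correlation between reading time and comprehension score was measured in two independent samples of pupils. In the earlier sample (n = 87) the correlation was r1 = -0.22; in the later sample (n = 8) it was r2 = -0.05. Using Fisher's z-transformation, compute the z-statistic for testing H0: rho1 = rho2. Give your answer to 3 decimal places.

z1 = atanh(-0.22) = -0.223656,  z2 = atanh(-0.05) = -0.050042
SE = √(1/(n1−3) + 1/(n2−3)) = √(1/84 + 1/5) = √(0.0119048 + 0.2000000) = √0.2119048 = 0.460331
z = (z1 − z2)/SE = (-0.223656 − (-0.050042)) / 0.460331 = -0.173614 / 0.460331 = -0.377

-0.377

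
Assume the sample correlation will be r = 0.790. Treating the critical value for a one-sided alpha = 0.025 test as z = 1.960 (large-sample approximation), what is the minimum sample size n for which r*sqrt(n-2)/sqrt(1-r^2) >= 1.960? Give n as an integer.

5

Need r·√(n−2)/√(1−r²) ≥ 1.960
√(n−2) ≥ 1.960·√(1−0.624100) / 0.790 = 1.960·0.613107 / 0.790 = 1.5211
n−2 ≥ 2.3137  ⇒  n ≥ 4.3137
Smallest integer n = 5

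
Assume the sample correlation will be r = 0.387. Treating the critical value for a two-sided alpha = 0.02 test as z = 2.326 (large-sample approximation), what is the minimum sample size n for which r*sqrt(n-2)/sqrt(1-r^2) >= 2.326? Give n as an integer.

33

Need r·√(n−2)/√(1−r²) ≥ 2.326
√(n−2) ≥ 2.326·√(1−0.149769) / 0.387 = 2.326·0.922080 / 0.387 = 5.5420
n−2 ≥ 30.7138  ⇒  n ≥ 32.7138
Smallest integer n = 33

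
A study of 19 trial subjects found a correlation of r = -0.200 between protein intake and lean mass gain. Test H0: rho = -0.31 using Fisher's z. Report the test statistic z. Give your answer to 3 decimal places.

0.471

z_r = atanh(-0.200) = -0.202733,  z_0 = atanh(-0.31) = -0.320545
SE = 1/√(n−3) = 1/√16 = 0.250000
z = (z_r − z_0)/SE = (-0.202733 − (-0.320545)) / 0.250000 = 0.117812 / 0.250000 = 0.471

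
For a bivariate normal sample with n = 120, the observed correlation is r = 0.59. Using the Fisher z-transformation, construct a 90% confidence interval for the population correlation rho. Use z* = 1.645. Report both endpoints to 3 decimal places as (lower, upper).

(0.482, 0.680)

Fisher z: z_r = atanh(r) = ½·ln((1+0.59)/(1−0.59)) = 0.677666
SE(z) = 1/√(n−3) = 1/√117 = 0.092450
90% ⇒ z* = 1.645; margin = 1.645·0.092450 = 0.152080
CI on z-scale: (0.525586, 0.829746)
Back-transform: tanh(0.525586) = 0.482000, tanh(0.829746) = 0.680340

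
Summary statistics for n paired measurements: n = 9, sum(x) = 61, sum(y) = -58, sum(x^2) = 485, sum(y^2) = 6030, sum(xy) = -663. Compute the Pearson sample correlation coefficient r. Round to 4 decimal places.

S_xy = nΣxy − ΣxΣy = 9·(-663) − 61·(-58) = -5967 − (-3538) = -2429
S_xx = nΣx² − (Σx)² = 9·485 − 61² = 4365 − 3721 = 644
S_yy = nΣy² − (Σy)² = 9·6030 − (-58)² = 54270 − 3364 = 50906
r = S_xy / √(S_xx·S_yy) = -2429 / √(644·50906) = -2429 / √32783464 = -2429 / 5725.6846 = -0.4242

-0.4242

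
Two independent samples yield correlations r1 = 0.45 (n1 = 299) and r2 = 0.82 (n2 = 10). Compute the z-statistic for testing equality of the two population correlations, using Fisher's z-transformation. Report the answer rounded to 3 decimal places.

Fisher z-transforms: z1 = atanh(0.45) = 0.484700, z2 = atanh(0.82) = 1.156817; difference d = -0.672117
Var(d) = 1/296 + 1/7 = 0.0033784 + 0.1428571 = 0.1462355
z = d/√Var(d) = -0.672117 / √0.1462355 = -0.672117 / 0.382408 = -1.758

-1.758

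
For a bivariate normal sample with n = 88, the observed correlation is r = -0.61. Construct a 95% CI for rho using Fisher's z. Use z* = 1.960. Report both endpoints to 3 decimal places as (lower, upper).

(-0.727, -0.459)

z_r = atanh(-0.61) = -0.708921;  SE = 1/√(n−3) = 1/√85 = 0.108465
z-limits: -0.708921 ± 1.960·0.108465 = -0.708921 ± 0.212591 = [-0.921512, -0.496330]
ρ-limits: (tanh -0.921512, tanh -0.496330) = (-0.727, -0.459)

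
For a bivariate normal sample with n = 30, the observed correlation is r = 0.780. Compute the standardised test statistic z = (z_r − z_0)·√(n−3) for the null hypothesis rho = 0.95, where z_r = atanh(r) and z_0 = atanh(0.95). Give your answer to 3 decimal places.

z_r = atanh(0.780) = 1.045371,  z_0 = atanh(0.95) = 1.831781
SE = 1/√(n−3) = 1/√27 = 0.192450
z = (z_r − z_0)/SE = (1.045371 − 1.831781) / 0.192450 = -0.786410 / 0.192450 = -4.086

-4.086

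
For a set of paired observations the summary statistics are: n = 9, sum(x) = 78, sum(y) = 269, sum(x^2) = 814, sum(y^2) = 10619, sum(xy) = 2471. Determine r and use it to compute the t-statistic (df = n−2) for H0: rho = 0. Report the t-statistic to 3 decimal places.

0.637

Numerator: nΣxy − (Σx)(Σy) = 9·2471 − (78)(269) = 1257
Denominator: √[(nΣx²−(Σx)²)(nΣy²−(Σy)²)]
  nΣx²−(Σx)² = 9·814 − 6084 = 1242;  nΣy²−(Σy)² = 9·10619 − 72361 = 23210
  √(1242·23210) = √28826820 = 5369.0614
r = 1257 / 5369.0614 = 0.2341
t = r·√(n−2)/√(1−r²) = 0.2341·√7 / √(1−0.054803) = 0.619370 / 0.972212 = 0.637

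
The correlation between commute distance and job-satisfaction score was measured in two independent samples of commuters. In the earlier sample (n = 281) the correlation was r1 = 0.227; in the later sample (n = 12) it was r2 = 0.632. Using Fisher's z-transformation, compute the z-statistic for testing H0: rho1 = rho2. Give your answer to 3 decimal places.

Fisher z-transforms: z1 = atanh(0.227) = 0.231024, z2 = atanh(0.632) = 0.744739; difference d = -0.513715
Var(d) = 1/278 + 1/9 = 0.0035971 + 0.1111111 = 0.1147082
z = d/√Var(d) = -0.513715 / √0.1147082 = -0.513715 / 0.338686 = -1.517

-1.517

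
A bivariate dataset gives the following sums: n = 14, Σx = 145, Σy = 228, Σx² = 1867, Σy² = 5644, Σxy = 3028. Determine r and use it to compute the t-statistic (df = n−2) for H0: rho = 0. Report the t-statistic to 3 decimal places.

Numerator: nΣxy − (Σx)(Σy) = 14·3028 − (145)(228) = 9332
Denominator: √[(nΣx²−(Σx)²)(nΣy²−(Σy)²)]
  nΣx²−(Σx)² = 14·1867 − 21025 = 5113;  nΣy²−(Σy)² = 14·5644 − 51984 = 27032
  √(5113·27032) = √138214616 = 11756.4712
r = 9332 / 11756.4712 = 0.7938
t = r·√(n−2)/√(1−r²) = 0.7938·√12 / √(1−0.630118) = 2.749804 / 0.608179 = 4.521

4.521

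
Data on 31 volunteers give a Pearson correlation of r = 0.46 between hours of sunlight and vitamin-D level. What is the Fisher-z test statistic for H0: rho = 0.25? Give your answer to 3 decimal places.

z_r = atanh(0.46) = 0.497311,  z_0 = atanh(0.25) = 0.255413
SE = 1/√(n−3) = 1/√28 = 0.188982
z = (z_r − z_0)/SE = (0.497311 − 0.255413) / 0.188982 = 0.241898 / 0.188982 = 1.280

1.280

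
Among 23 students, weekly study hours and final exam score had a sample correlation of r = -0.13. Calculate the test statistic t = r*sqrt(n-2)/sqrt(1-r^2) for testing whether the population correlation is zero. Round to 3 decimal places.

t = r·√(n−2) / √(1−r²) with r = -0.13, n = 23
  = -0.13·√21 / √(1 − 0.0169)
  = -0.13·4.582576 / 0.991514
  = -0.595735 / 0.991514 = -0.601

-0.601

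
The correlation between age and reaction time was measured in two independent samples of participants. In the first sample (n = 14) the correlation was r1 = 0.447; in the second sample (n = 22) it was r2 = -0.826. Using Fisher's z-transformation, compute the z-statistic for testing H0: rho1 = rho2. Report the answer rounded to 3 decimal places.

4.372

Fisher z-transforms: z1 = atanh(0.447) = 0.480945, z2 = atanh(-0.826) = -1.175414; difference d = 1.656359
Var(d) = 1/11 + 1/19 = 0.0909091 + 0.0526316 = 0.1435407
z = d/√Var(d) = 1.656359 / √0.1435407 = 1.656359 / 0.378868 = 4.372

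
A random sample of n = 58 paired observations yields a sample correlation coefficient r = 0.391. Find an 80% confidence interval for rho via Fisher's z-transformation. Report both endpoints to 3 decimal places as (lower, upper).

Fisher z: z_r = atanh(r) = ½·ln((1+0.391)/(1−0.391)) = 0.412980
SE(z) = 1/√(n−3) = 1/√55 = 0.134840
80% ⇒ z* = 1.282; margin = 1.282·0.134840 = 0.172865
CI on z-scale: (0.240115, 0.585845)
Back-transform: tanh(0.240115) = 0.235604, tanh(0.585845) = 0.526901

(0.236, 0.527)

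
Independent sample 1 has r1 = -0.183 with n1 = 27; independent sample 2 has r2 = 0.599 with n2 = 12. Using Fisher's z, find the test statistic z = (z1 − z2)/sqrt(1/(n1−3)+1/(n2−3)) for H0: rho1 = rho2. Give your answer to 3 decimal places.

-2.243

Fisher z-transforms: z1 = atanh(-0.183) = -0.185085, z2 = atanh(0.599) = 0.691586; difference d = -0.876671
Var(d) = 1/24 + 1/9 = 0.0416667 + 0.1111111 = 0.1527778
z = d/√Var(d) = -0.876671 / √0.1527778 = -0.876671 / 0.390868 = -2.243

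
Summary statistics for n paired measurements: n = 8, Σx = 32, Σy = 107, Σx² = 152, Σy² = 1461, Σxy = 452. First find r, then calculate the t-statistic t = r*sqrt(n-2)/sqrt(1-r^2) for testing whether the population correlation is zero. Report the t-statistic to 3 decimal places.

Numerator: nΣxy − (Σx)(Σy) = 8·452 − (32)(107) = 192
Denominator: √[(nΣx²−(Σx)²)(nΣy²−(Σy)²)]
  nΣx²−(Σx)² = 8·152 − 1024 = 192;  nΣy²−(Σy)² = 8·1461 − 11449 = 239
  √(192·239) = √45888 = 214.2148
r = 192 / 214.2148 = 0.8963
t = r·√(n−2)/√(1−r²) = 0.8963·√6 / √(1−0.803354) = 2.195478 / 0.443448 = 4.951

4.951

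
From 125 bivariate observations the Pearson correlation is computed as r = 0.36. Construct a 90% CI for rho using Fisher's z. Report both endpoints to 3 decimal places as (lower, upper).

Fisher z: z_r = atanh(r) = ½·ln((1+0.36)/(1−0.36)) = 0.376886
SE(z) = 1/√(n−3) = 1/√122 = 0.090536
90% ⇒ z* = 1.645; margin = 1.645·0.090536 = 0.148932
CI on z-scale: (0.227954, 0.525818)
Back-transform: tanh(0.227954) = 0.224086, tanh(0.525818) = 0.482178

(0.224, 0.482)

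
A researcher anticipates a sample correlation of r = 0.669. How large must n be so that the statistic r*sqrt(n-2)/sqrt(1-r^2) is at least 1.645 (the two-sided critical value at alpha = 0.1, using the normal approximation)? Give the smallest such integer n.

6

Need r·√(n−2)/√(1−r²) ≥ 1.645
√(n−2) ≥ 1.645·√(1−0.447561) / 0.669 = 1.645·0.743262 / 0.669 = 1.8276
n−2 ≥ 3.3401  ⇒  n ≥ 5.3401
Smallest integer n = 6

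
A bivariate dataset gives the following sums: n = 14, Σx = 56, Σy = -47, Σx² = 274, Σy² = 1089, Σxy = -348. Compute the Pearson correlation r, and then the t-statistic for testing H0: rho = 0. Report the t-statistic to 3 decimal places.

-3.828

Numerator: nΣxy − (Σx)(Σy) = 14·(-348) − (56)(-47) = -2240
Denominator: √[(nΣx²−(Σx)²)(nΣy²−(Σy)²)]
  nΣx²−(Σx)² = 14·274 − 3136 = 700;  nΣy²−(Σy)² = 14·1089 − 2209 = 13037
  √(700·13037) = √9125900 = 3020.9105
r = -2240 / 3020.9105 = -0.7415
t = r·√(n−2)/√(1−r²) = -0.7415·√12 / √(1−0.549822) = -2.568631 / 0.670953 = -3.828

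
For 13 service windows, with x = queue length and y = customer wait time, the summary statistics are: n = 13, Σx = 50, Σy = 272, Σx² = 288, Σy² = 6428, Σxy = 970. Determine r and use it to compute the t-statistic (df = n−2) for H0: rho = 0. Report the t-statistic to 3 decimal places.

-0.993

S_xy = nΣxy − ΣxΣy = 13·970 − 50·272 = 12610 − 13600 = -990
S_xx = nΣx² − (Σx)² = 13·288 − 50² = 3744 − 2500 = 1244
S_yy = nΣy² − (Σy)² = 13·6428 − 272² = 83564 − 73984 = 9580
r = S_xy / √(S_xx·S_yy) = -990 / √(1244·9580) = -990 / √11917520 = -990 / 3452.1761 = -0.2868
t = r·√(n−2)/√(1−r²) = -0.2868·√11 / √(1−0.082254) = -0.951208 / 0.957991 = -0.993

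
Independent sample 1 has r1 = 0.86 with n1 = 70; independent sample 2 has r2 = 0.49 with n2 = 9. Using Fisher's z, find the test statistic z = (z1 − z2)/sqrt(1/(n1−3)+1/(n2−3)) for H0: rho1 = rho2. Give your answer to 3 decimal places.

z1 = atanh(0.86) = 1.293345,  z2 = atanh(0.49) = 0.536060
SE = √(1/(n1−3) + 1/(n2−3)) = √(1/67 + 1/6) = √(0.0149254 + 0.1666667) = √0.1815921 = 0.426136
z = (z1 − z2)/SE = (1.293345 − 0.536060) / 0.426136 = 0.757285 / 0.426136 = 1.777

1.777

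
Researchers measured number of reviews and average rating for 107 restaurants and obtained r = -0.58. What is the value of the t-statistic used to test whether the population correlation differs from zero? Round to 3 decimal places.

1 − r² = 1 − 0.3364 = 0.6636;  √(1−r²) = 0.814616
√(n−2) = √105 = 10.246951
t = r·√(n−2)/√(1−r²) = -0.58 · 10.246951 / 0.814616 = -7.296

-7.296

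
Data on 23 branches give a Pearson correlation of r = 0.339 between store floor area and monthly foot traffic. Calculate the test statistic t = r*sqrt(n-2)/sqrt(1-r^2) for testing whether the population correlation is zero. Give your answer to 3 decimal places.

1 − r² = 1 − 0.114921 = 0.885079;  √(1−r²) = 0.940786
√(n−2) = √21 = 4.582576
t = r·√(n−2)/√(1−r²) = 0.339 · 4.582576 / 0.940786 = 1.651

1.651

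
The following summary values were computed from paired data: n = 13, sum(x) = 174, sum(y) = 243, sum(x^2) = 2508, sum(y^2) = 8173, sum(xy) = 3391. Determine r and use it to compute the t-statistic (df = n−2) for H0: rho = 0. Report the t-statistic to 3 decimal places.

0.578

Numerator: nΣxy − (Σx)(Σy) = 13·3391 − (174)(243) = 1801
Denominator: √[(nΣx²−(Σx)²)(nΣy²−(Σy)²)]
  nΣx²−(Σx)² = 13·2508 − 30276 = 2328;  nΣy²−(Σy)² = 13·8173 − 59049 = 47200
  √(2328·47200) = √109881600 = 10482.4425
r = 1801 / 10482.4425 = 0.1718
t = r·√(n−2)/√(1−r²) = 0.1718·√11 / √(1−0.029515) = 0.569796 / 0.985132 = 0.578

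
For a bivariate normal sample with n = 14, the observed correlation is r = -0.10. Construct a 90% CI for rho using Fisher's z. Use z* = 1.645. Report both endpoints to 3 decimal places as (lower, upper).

(-0.534, 0.376)

Fisher z: z_r = atanh(r) = ½·ln((1+(-0.10))/(1−(-0.10))) = -0.100335
SE(z) = 1/√(n−3) = 1/√11 = 0.301511
90% ⇒ z* = 1.645; margin = 1.645·0.301511 = 0.495986
CI on z-scale: (-0.596321, 0.395651)
Back-transform: tanh(-0.596321) = -0.534427, tanh(0.395651) = 0.376222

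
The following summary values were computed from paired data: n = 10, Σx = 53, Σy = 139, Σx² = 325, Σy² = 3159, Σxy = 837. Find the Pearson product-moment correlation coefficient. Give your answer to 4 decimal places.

Numerator: nΣxy − (Σx)(Σy) = 10·837 − (53)(139) = 1003
Denominator: √[(nΣx²−(Σx)²)(nΣy²−(Σy)²)]
  nΣx²−(Σx)² = 10·325 − 2809 = 441;  nΣy²−(Σy)² = 10·3159 − 19321 = 12269
  √(441·12269) = √5410629 = 2326.0759
r = 1003 / 2326.0759 = 0.4312

0.4312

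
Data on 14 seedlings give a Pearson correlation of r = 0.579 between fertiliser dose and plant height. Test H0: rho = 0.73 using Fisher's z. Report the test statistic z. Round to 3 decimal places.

z_r = atanh(0.579) = 0.660957,  z_0 = atanh(0.73) = 0.928727
SE = 1/√(n−3) = 1/√11 = 0.301511
z = (z_r − z_0)/SE = (0.660957 − 0.928727) / 0.301511 = -0.267770 / 0.301511 = -0.888

-0.888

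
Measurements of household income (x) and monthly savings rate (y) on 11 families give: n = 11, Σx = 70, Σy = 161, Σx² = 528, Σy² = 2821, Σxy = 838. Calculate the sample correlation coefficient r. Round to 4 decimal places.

Numerator: nΣxy − (Σx)(Σy) = 11·838 − (70)(161) = -2052
Denominator: √[(nΣx²−(Σx)²)(nΣy²−(Σy)²)]
  nΣx²−(Σx)² = 11·528 − 4900 = 908;  nΣy²−(Σy)² = 11·2821 − 25921 = 5110
  √(908·5110) = √4639880 = 2154.0381
r = -2052 / 2154.0381 = -0.9526

-0.9526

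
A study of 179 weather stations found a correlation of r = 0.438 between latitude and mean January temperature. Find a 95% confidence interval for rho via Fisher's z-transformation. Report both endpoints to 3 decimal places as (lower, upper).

(0.311, 0.549)

z_r = atanh(0.438) = 0.469753;  SE = 1/√(n−3) = 1/√176 = 0.075378
z-limits: 0.469753 ± 1.960·0.075378 = 0.469753 ± 0.147741 = [0.322012, 0.617494]
ρ-limits: (tanh 0.322012, tanh 0.617494) = (0.311, 0.549)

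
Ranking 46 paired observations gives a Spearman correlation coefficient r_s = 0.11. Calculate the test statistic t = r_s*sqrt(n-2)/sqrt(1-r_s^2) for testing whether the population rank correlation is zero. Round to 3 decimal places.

t = r_s·√(n−2) / √(1−r_s²) with r_s = 0.11, n = 46
  = 0.11·√44 / √(1 − 0.0121)
  = 0.11·6.633250 / 0.993932
  = 0.729658 / 0.993932 = 0.734

0.734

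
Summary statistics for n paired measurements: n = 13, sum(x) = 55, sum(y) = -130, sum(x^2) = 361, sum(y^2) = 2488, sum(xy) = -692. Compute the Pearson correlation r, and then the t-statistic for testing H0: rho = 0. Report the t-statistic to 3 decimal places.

-1.295

S_xy = nΣxy − ΣxΣy = 13·(-692) − 55·(-130) = -8996 − (-7150) = -1846
S_xx = nΣx² − (Σx)² = 13·361 − 55² = 4693 − 3025 = 1668
S_yy = nΣy² − (Σy)² = 13·2488 − (-130)² = 32344 − 16900 = 15444
r = S_xy / √(S_xx·S_yy) = -1846 / √(1668·15444) = -1846 / √25760592 = -1846 / 5075.4893 = -0.3637
t = r·√(n−2)/√(1−r²) = -0.3637·√11 / √(1−0.132278) = -1.206256 / 0.931516 = -1.295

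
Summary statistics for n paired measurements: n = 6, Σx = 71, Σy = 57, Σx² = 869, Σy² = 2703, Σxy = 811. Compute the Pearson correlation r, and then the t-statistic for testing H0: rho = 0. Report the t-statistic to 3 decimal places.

S_xy = nΣxy − ΣxΣy = 6·811 − 71·57 = 4866 − 4047 = 819
S_xx = nΣx² − (Σx)² = 6·869 − 71² = 5214 − 5041 = 173
S_yy = nΣy² − (Σy)² = 6·2703 − 57² = 16218 − 3249 = 12969
r = S_xy / √(S_xx·S_yy) = 819 / √(173·12969) = 819 / √2243637 = 819 / 1497.8775 = 0.5468
t = r·√(n−2)/√(1−r²) = 0.5468·√4 / √(1−0.298990) = 1.093600 / 0.837263 = 1.306

1.306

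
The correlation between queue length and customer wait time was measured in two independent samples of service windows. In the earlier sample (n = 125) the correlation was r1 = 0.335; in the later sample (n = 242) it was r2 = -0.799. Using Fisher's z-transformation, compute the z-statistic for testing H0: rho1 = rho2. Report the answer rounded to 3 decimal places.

Fisher z-transforms: z1 = atanh(0.335) = 0.348450, z2 = atanh(-0.799) = -1.095841; difference d = 1.444291
Var(d) = 1/122 + 1/239 = 0.0081967 + 0.0041841 = 0.0123808
z = d/√Var(d) = 1.444291 / √0.0123808 = 1.444291 / 0.111269 = 12.980

12.980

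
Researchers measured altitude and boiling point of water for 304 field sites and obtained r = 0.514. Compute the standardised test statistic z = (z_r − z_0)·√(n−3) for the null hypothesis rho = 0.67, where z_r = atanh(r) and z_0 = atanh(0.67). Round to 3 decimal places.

Fisher z: atanh(0.514) = 0.568151, atanh(0.67) = 0.810743
z = (z_r − z_0)·√(n−3) = (0.568151 − 0.810743)·√301 = -0.242592 · 17.349352 = -4.209

-4.209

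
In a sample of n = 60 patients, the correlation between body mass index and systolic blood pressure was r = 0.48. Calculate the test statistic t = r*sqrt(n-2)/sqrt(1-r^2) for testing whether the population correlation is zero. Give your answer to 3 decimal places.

4.167

1 − r² = 1 − 0.2304 = 0.7696;  √(1−r²) = 0.877268
√(n−2) = √58 = 7.615773
t = r·√(n−2)/√(1−r²) = 0.48 · 7.615773 / 0.877268 = 4.167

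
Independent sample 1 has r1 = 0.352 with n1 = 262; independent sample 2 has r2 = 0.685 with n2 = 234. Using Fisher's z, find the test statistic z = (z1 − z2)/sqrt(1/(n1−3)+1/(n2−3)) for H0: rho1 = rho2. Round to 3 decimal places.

z1 = atanh(0.352) = 0.367725,  z2 = atanh(0.685) = 0.838474
SE = √(1/(n1−3) + 1/(n2−3)) = √(1/259 + 1/231) = √(0.0038610 + 0.0043290) = √0.0081900 = 0.090499
z = (z1 − z2)/SE = (0.367725 − 0.838474) / 0.090499 = -0.470749 / 0.090499 = -5.202

-5.202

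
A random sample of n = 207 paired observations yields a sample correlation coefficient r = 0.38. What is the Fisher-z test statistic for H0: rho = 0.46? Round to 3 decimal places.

-1.389

z_r = atanh(0.38) = 0.400060,  z_0 = atanh(0.46) = 0.497311
SE = 1/√(n−3) = 1/√204 = 0.070014
z = (z_r − z_0)/SE = (0.400060 − 0.497311) / 0.070014 = -0.097251 / 0.070014 = -1.389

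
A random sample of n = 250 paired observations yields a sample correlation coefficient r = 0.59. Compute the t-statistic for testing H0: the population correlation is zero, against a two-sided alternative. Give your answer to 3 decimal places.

t = r·√(n−2) / √(1−r²) with r = 0.59, n = 250
  = 0.59·√248 / √(1 − 0.3481)
  = 0.59·15.748016 / 0.807403
  = 9.291329 / 0.807403 = 11.508

11.508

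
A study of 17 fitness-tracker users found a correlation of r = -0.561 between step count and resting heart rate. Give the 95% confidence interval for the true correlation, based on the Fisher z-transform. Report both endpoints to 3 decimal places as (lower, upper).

z_r = atanh(-0.561) = -0.634291;  SE = 1/√(n−3) = 1/√14 = 0.267261
z-limits: -0.634291 ± 1.960·0.267261 = -0.634291 ± 0.523832 = [-1.158123, -0.110459]
ρ-limits: (tanh -1.158123, tanh -0.110459) = (-0.820, -0.110)

(-0.820, -0.110)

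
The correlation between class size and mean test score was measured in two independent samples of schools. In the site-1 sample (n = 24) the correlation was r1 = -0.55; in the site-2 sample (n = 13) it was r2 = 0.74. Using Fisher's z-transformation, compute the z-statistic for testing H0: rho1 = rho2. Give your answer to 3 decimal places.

-4.083

z1 = atanh(-0.55) = -0.618381,  z2 = atanh(0.74) = 0.950479
SE = √(1/(n1−3) + 1/(n2−3)) = √(1/21 + 1/10) = √(0.0476190 + 0.1000000) = √0.1476190 = 0.384212
z = (z1 − z2)/SE = (-0.618381 − 0.950479) / 0.384212 = -1.568860 / 0.384212 = -4.083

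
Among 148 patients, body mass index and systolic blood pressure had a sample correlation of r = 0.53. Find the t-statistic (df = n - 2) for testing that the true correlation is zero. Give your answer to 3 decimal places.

7.552

1 − r² = 1 − 0.2809 = 0.7191;  √(1−r²) = 0.847998
√(n−2) = √146 = 12.083046
t = r·√(n−2)/√(1−r²) = 0.53 · 12.083046 / 0.847998 = 7.552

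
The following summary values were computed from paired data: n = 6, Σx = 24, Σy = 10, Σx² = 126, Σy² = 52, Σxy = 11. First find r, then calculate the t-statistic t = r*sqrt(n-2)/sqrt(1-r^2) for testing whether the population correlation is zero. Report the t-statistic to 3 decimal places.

S_xy = nΣxy − ΣxΣy = 6·11 − 24·10 = 66 − 240 = -174
S_xx = nΣx² − (Σx)² = 6·126 − 24² = 756 − 576 = 180
S_yy = nΣy² − (Σy)² = 6·52 − 10² = 312 − 100 = 212
r = S_xy / √(S_xx·S_yy) = -174 / √(180·212) = -174 / √38160 = -174 / 195.3458 = -0.8907
t = r·√(n−2)/√(1−r²) = -0.8907·√4 / √(1−0.793346) = -1.781400 / 0.454592 = -3.919

-3.919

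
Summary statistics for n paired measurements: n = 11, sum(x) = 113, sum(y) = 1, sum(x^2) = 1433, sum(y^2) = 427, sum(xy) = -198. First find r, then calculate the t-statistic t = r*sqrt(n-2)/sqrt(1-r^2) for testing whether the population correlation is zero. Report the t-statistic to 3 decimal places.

-2.315

Numerator: nΣxy − (Σx)(Σy) = 11·(-198) − (113)(1) = -2291
Denominator: √[(nΣx²−(Σx)²)(nΣy²−(Σy)²)]
  nΣx²−(Σx)² = 11·1433 − 12769 = 2994;  nΣy²−(Σy)² = 11·427 − 1 = 4696
  √(2994·4696) = √14059824 = 3749.6432
r = -2291 / 3749.6432 = -0.6110
t = r·√(n−2)/√(1−r²) = -0.6110·√9 / √(1−0.373321) = -1.833000 / 0.791631 = -2.315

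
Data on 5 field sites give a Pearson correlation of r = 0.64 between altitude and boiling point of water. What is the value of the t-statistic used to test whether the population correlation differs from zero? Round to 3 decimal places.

1 − r² = 1 − 0.4096 = 0.5904;  √(1−r²) = 0.768375
√(n−2) = √3 = 1.732051
t = r·√(n−2)/√(1−r²) = 0.64 · 1.732051 / 0.768375 = 1.443

1.443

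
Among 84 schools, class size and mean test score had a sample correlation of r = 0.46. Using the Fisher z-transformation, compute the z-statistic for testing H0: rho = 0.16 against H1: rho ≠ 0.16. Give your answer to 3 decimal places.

z_r = atanh(0.46) = 0.497311,  z_0 = atanh(0.16) = 0.161387
SE = 1/√(n−3) = 1/√81 = 0.111111
z = (z_r − z_0)/SE = (0.497311 − 0.161387) / 0.111111 = 0.335924 / 0.111111 = 3.023

3.023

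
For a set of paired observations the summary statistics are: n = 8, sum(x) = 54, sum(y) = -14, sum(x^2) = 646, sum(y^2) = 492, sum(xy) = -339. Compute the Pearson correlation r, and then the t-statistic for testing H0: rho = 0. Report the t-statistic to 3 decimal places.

-2.235

S_xy = nΣxy − ΣxΣy = 8·(-339) − 54·(-14) = -2712 − (-756) = -1956
S_xx = nΣx² − (Σx)² = 8·646 − 54² = 5168 − 2916 = 2252
S_yy = nΣy² − (Σy)² = 8·492 − (-14)² = 3936 − 196 = 3740
r = S_xy / √(S_xx·S_yy) = -1956 / √(2252·3740) = -1956 / √8422480 = -1956 / 2902.1509 = -0.6740
t = r·√(n−2)/√(1−r²) = -0.6740·√6 / √(1−0.454276) = -1.650956 / 0.738731 = -2.235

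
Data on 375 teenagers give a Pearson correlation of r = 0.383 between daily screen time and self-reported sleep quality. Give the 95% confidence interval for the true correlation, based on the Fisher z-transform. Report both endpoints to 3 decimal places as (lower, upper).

(0.293, 0.466)

z_r = atanh(0.383) = 0.403571;  SE = 1/√(n−3) = 1/√372 = 0.051848
z-limits: 0.403571 ± 1.960·0.051848 = 0.403571 ± 0.101622 = [0.301949, 0.505193]
ρ-limits: (tanh 0.301949, tanh 0.505193) = (0.293, 0.466)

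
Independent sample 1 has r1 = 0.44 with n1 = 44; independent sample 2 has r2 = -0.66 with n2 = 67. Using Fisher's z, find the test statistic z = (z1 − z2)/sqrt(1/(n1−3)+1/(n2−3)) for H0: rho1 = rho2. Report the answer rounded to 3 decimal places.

z1 = atanh(0.44) = 0.472231,  z2 = atanh(-0.66) = -0.792814
SE = √(1/(n1−3) + 1/(n2−3)) = √(1/41 + 1/64) = √(0.0243902 + 0.0156250) = √0.0400152 = 0.200038
z = (z1 − z2)/SE = (0.472231 − (-0.792814)) / 0.200038 = 1.265045 / 0.200038 = 6.324

6.324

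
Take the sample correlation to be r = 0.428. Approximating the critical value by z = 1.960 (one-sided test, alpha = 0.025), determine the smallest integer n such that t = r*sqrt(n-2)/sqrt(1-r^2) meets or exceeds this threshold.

20

r√(n−2)/√(1−r²) ≥ 1.960  ⇔  n−2 ≥ (1.960)²·(1−r²)/r²
(1−r²)/r² = (1−0.183184)/0.183184 = 4.4590
n ≥ 2 + 3.8416·4.4590 = 2 + 17.1297 = 19.1297
⌈19.1297⌉ = 20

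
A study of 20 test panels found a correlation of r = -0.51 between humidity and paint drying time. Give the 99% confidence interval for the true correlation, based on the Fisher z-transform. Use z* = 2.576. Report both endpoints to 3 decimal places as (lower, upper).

z_r = atanh(-0.51) = -0.562730;  SE = 1/√(n−3) = 1/√17 = 0.242536
z-limits: -0.562730 ± 2.576·0.242536 = -0.562730 ± 0.624773 = [-1.187503, 0.062043]
ρ-limits: (tanh -1.187503, tanh 0.062043) = (-0.830, 0.062)

(-0.830, 0.062)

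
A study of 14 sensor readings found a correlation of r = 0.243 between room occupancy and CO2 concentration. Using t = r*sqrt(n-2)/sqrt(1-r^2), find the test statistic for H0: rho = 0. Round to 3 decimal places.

0.868

t = r·√(n−2) / √(1−r²) with r = 0.243, n = 14
  = 0.243·√12 / √(1 − 0.059049)
  = 0.243·3.464102 / 0.970026
  = 0.841777 / 0.970026 = 0.868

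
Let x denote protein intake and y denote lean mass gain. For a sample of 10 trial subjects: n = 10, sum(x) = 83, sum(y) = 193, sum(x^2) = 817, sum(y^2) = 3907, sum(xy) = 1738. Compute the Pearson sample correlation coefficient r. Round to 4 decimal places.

S_xy = nΣxy − ΣxΣy = 10·1738 − 83·193 = 17380 − 16019 = 1361
S_xx = nΣx² − (Σx)² = 10·817 − 83² = 8170 − 6889 = 1281
S_yy = nΣy² − (Σy)² = 10·3907 − 193² = 39070 − 37249 = 1821
r = S_xy / √(S_xx·S_yy) = 1361 / √(1281·1821) = 1361 / √2332701 = 1361 / 1527.3182 = 0.8911

0.8911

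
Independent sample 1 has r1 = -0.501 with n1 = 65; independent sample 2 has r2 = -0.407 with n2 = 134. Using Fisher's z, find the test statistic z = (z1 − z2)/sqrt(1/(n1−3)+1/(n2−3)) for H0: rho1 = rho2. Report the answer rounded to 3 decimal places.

-0.770

z1 = atanh(-0.501) = -0.550640,  z2 = atanh(-0.407) = -0.432010
SE = √(1/(n1−3) + 1/(n2−3)) = √(1/62 + 1/131) = √(0.0161290 + 0.0076336) = √0.0237626 = 0.154151
z = (z1 − z2)/SE = (-0.550640 − (-0.432010)) / 0.154151 = -0.118630 / 0.154151 = -0.770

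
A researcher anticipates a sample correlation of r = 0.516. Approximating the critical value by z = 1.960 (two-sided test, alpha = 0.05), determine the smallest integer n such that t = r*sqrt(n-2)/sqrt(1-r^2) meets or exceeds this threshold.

13

r√(n−2)/√(1−r²) ≥ 1.960  ⇔  n−2 ≥ (1.960)²·(1−r²)/r²
(1−r²)/r² = (1−0.266256)/0.266256 = 2.7558
n ≥ 2 + 3.8416·2.7558 = 2 + 10.5867 = 12.5867
⌈12.5867⌉ = 13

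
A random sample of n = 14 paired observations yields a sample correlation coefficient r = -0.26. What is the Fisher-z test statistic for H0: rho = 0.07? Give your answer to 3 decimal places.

-1.115

z_r = atanh(-0.26) = -0.266108,  z_0 = atanh(0.07) = 0.070115
SE = 1/√(n−3) = 1/√11 = 0.301511
z = (z_r − z_0)/SE = (-0.266108 − 0.070115) / 0.301511 = -0.336223 / 0.301511 = -1.115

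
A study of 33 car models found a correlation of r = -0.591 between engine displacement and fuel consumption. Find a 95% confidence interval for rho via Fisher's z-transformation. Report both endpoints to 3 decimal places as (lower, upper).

(-0.777, -0.311)

z_r = atanh(-0.591) = -0.679201;  SE = 1/√(n−3) = 1/√30 = 0.182574
z-limits: -0.679201 ± 1.960·0.182574 = -0.679201 ± 0.357845 = [-1.037046, -0.321356]
ρ-limits: (tanh -1.037046, tanh -0.321356) = (-0.777, -0.311)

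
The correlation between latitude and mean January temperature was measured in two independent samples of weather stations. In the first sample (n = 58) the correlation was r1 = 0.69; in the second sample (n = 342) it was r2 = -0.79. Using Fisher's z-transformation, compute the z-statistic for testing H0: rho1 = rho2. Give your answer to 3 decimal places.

Fisher z-transforms: z1 = atanh(0.69) = 0.847956, z2 = atanh(-0.79) = -1.071432; difference d = 1.919388
Var(d) = 1/55 + 1/339 = 0.0181818 + 0.0029499 = 0.0211317
z = d/√Var(d) = 1.919388 / √0.0211317 = 1.919388 / 0.145367 = 13.204

13.204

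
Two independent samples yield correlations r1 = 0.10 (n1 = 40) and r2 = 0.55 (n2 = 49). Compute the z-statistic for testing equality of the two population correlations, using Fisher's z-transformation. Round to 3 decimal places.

Fisher z-transforms: z1 = atanh(0.10) = 0.100335, z2 = atanh(0.55) = 0.618381; difference d = -0.518046
Var(d) = 1/37 + 1/46 = 0.0270270 + 0.0217391 = 0.0487661
z = d/√Var(d) = -0.518046 / √0.0487661 = -0.518046 / 0.220830 = -2.346

-2.346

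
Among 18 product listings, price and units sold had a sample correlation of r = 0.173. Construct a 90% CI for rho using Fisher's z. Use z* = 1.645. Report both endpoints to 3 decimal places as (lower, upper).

z_r = atanh(0.173) = 0.174758;  SE = 1/√(n−3) = 1/√15 = 0.258199
z-limits: 0.174758 ± 1.645·0.258199 = 0.174758 ± 0.424737 = [-0.249979, 0.599495]
ρ-limits: (tanh -0.249979, tanh 0.599495) = (-0.245, 0.537)

(-0.245, 0.537)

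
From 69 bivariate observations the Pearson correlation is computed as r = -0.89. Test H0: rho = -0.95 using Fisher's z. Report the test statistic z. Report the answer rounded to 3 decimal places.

z_r = atanh(-0.89) = -1.421926,  z_0 = atanh(-0.95) = -1.831781
SE = 1/√(n−3) = 1/√66 = 0.123091
z = (z_r − z_0)/SE = (-1.421926 − (-1.831781)) / 0.123091 = 0.409855 / 0.123091 = 3.330

3.330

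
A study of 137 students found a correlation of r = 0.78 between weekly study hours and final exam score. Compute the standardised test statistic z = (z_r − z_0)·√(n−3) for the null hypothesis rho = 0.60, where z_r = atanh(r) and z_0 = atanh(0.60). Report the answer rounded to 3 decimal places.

z_r = atanh(0.78) = 1.045371,  z_0 = atanh(0.60) = 0.693147
SE = 1/√(n−3) = 1/√134 = 0.086387
z = (z_r − z_0)/SE = (1.045371 − 0.693147) / 0.086387 = 0.352224 / 0.086387 = 4.077

4.077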